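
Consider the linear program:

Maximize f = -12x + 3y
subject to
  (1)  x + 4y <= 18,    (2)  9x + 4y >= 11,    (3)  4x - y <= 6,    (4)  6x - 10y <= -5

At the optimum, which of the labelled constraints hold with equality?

(1) and (2)

Extreme points and f = -12x + 3y:
  (-7/8, 151/32) → f = 789/32
  (42/17, 66/17) → f = -18
  (15/19, 37/38) → f = -249/38
  (65/34, 28/17) → f = -18

The maximum is at (-7/8, 151/32). Substituting into each constraint, equality holds for (1) and (2); the remaining constraints have slack.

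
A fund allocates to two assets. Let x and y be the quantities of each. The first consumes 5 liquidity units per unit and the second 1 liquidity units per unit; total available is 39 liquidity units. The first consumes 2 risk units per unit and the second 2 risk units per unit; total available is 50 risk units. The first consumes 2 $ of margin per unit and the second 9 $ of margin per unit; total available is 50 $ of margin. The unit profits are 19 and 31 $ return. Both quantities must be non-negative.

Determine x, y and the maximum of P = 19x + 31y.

x = 7, y = 4, maximum P = 257

Corner points and P = 19x + 31y:
  (0, 0) → P = 0
  (0, 50/9) → P = 1550/9
  (39/5, 0) → P = 741/5
  (7, 4) → P = 257

The optimum lies where 5x + y = 39 and 2x + 9y = 50.
Solving simultaneously gives x = 7, y = 4.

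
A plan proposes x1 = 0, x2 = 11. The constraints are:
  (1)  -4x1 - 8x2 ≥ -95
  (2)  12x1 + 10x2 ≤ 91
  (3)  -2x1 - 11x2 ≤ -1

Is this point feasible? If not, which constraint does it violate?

Constraint (2): 12x1 + 10x2 = 110, which is not ≤ 91. All other constraints are satisfied.

not feasible — violates (2)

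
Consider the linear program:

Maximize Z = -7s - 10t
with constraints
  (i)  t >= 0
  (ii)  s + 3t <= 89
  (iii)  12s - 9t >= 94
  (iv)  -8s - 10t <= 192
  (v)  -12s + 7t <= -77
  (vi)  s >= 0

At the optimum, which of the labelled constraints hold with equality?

(i) and (iii)

Feasible corners and Z = -7s - 10t:
  (89, 0) → Z = -623
  (47/6, 0) → Z = -329/6
  (361/15, 974/45) → Z = -17321/45

The maximum is at (47/6, 0). Substituting into each constraint, equality holds for (i) and (iii); the remaining constraints have slack.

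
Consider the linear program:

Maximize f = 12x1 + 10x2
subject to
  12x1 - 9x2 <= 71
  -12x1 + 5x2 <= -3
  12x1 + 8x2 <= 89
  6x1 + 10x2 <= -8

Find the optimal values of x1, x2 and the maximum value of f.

Vertices and f = 12x1 + 10x2:
  (-41/6, -17) → f = -252
  (11/3, -3) → f = 14
  (-1/15, -19/25) → f = -42/5

x1 = 11/3, x2 = -3, maximum f = 14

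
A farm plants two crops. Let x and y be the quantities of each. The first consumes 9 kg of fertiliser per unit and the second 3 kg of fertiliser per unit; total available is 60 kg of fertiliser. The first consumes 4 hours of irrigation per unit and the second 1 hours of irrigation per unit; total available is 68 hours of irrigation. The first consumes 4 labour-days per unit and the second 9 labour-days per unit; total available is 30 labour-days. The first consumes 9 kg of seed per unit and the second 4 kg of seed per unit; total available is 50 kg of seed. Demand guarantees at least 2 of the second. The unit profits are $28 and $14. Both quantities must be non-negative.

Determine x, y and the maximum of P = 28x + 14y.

Corner points and P = 28x + 14y:
  (0, 10/3) → P = 140/3
  (0, 2) → P = 28
  (3, 2) → P = 112

x = 3, y = 2, maximum P = 112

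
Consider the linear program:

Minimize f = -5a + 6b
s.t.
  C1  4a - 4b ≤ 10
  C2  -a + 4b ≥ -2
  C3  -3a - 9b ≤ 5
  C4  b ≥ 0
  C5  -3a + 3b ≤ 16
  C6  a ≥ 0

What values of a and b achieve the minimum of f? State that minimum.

a = 8/3, b = 1/6, minimum f = -37/3

The feasible region is unbounded (it extends along (1, 1)), but f strictly increases along every unbounded feasible direction, so there is no improving ray and the minimum is attained at a vertex.

The optimum lies where 4a - 4b = 10 and -a + 4b = -2.
Solving simultaneously gives a = 8/3, b = 1/6.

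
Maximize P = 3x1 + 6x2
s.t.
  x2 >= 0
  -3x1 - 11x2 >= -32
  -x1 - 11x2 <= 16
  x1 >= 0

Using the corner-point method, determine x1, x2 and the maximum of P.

x1 = 32/3, x2 = 0, maximum P = 32

Feasible corners and P = 3x1 + 6x2:
  (32/3, 0) → P = 32
  (0, 0) → P = 0
  (0, 32/11) → P = 192/11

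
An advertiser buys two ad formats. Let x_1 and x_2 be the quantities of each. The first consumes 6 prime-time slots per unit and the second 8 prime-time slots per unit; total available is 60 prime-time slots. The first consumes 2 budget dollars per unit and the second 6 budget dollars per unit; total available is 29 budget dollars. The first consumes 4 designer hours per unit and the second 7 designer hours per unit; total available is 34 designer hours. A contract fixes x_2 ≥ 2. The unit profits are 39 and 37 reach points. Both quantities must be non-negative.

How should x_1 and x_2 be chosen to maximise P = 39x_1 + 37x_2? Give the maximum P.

Extreme points and P = 39x_1 + 37x_2:
  (0, 29/6) → P = 1073/6
  (0, 2) → P = 74
  (1/10, 24/5) → P = 363/2
  (5, 2) → P = 269

The binding constraints are 4x_1 + 7x_2 = 34 and x_2 = 2.
Solving simultaneously gives x_1 = 5, x_2 = 2.

x_1 = 5, x_2 = 2, maximum P = 269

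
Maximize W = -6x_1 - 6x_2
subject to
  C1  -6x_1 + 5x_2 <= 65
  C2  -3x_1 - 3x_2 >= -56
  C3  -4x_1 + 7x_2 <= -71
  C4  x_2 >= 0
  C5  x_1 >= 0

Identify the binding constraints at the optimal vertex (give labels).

C3 and C4

Feasible corners and W = -6x_1 - 6x_2:
  (55/3, 1/3) → W = -112
  (56/3, 0) → W = -112
  (71/4, 0) → W = -213/2

The maximum is at (71/4, 0). Substituting into each constraint, equality holds for C3 and C4; the remaining constraints have slack.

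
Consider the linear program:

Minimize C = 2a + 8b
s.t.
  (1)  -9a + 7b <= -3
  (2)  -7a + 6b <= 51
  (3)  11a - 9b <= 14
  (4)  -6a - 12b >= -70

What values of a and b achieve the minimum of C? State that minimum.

a = -71/4, b = -93/4, minimum C = -443/2

Vertices and C = 2a + 8b:
  (-71/4, -93/4) → C = -443/2
  (263/75, 102/25) → C = 2974/75
  (133/31, 343/93) → C = 3542/93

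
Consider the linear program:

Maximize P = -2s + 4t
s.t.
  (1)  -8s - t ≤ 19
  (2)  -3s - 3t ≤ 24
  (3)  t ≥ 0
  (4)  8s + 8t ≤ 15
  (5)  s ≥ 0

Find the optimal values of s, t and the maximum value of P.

Extreme points and P = -2s + 4t:
  (15/8, 0) → P = -15/4
  (0, 0) → P = 0
  (0, 15/8) → P = 15/2

s = 0, t = 15/8, maximum P = 15/2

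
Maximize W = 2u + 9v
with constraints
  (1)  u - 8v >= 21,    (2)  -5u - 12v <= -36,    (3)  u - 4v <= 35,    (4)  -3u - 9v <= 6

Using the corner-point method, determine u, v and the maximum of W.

u = 49, v = 7/2, maximum W = 259/2

Extreme points and W = 2u + 9v:
  (135/13, -69/52) → W = 459/52
  (49, 7/2) → W = 259/2
  (141/8, -139/32) → W = -123/32

At the optimal vertex, u - 8v = 21 and u - 4v = 35.
Solving simultaneously gives u = 49, v = 7/2.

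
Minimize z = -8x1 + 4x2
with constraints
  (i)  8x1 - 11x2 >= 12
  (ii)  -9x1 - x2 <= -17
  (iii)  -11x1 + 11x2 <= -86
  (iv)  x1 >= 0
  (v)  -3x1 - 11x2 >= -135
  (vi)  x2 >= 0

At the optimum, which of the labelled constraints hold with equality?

(v) and (vi)

Vertices and z = -8x1 + 4x2:
  (221/14, 1227/154) → z = -7270/77
  (86/11, 0) → z = -688/11
  (45, 0) → z = -360

The minimum is at (45, 0). Substituting into each constraint, equality holds for (v) and (vi); the remaining constraints have slack.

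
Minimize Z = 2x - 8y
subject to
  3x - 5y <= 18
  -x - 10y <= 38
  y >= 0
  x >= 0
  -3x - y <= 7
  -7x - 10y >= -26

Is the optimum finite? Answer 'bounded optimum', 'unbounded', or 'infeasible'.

bounded optimum

Vertices and Z = 2x - 8y:
  (0, 0) → Z = 0
  (26/7, 0) → Z = 52/7
  (0, 13/5) → Z = -104/5
The feasible region has finitely many vertices and no improving ray; the minimum is -104/5 at (0, 13/5).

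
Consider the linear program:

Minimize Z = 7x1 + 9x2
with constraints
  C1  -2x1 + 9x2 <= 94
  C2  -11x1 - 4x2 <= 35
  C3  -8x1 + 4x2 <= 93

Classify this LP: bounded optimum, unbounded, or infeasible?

From the feasible point (-691/107, 964/107), moving in the direction (4, -11) keeps every constraint satisfied while Z decreases without bound.

unbounded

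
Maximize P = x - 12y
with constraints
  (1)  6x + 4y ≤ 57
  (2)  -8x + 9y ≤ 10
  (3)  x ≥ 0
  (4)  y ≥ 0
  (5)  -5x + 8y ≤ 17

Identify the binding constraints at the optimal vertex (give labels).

(1) and (4)

Corner points and P = x - 12y:
  (19/2, 0) → P = 19/2
  (97/17, 387/68) → P = -1064/17
  (0, 10/9) → P = -40/3
  (73/19, 86/19) → P = -959/19
  (0, 0) → P = 0

The maximum is at (19/2, 0). Substituting into each constraint, equality holds for (1) and (4); the remaining constraints have slack.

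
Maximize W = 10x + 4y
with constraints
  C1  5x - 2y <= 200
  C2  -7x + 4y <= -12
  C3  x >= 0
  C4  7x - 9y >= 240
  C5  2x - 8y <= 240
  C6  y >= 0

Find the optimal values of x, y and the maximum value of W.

x = 1320/31, y = 200/31, maximum W = 14000/31

Extreme points and W = 10x + 4y:
  (1320/31, 200/31) → W = 14000/31
  (40, 0) → W = 400
  (240/7, 0) → W = 2400/7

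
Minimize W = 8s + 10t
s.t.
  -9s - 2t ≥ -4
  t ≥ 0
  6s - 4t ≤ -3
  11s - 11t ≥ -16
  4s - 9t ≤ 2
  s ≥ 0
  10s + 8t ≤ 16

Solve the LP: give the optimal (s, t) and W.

s = 0, t = 3/4, minimum W = 15/2

Corner points and W = 8s + 10t:
  (5/24, 17/16) → W = 295/24
  (12/121, 188/121) → W = 1976/121
  (0, 3/4) → W = 15/2
  (0, 16/11) → W = 160/11

The binding constraints are 6s - 4t = -3 and s = 0.
Solving simultaneously gives s = 0, t = 3/4.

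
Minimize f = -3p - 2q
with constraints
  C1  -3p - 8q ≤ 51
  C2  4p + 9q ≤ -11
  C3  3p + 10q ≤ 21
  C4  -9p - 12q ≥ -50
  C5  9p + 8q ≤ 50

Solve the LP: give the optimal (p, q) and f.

p = 101/6, q = -203/16, minimum f = -201/8

Corner points and f = -3p - 2q:
  (-113, 36) → f = 267
  (101/6, -203/16) → f = -201/8
  (-23, 9) → f = 51
  (538/49, -299/49) → f = -1016/49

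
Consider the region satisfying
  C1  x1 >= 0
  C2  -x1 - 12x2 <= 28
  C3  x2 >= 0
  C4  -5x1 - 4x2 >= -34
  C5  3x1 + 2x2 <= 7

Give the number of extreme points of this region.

3

Of the 10 pairwise boundary intersections, those satisfying every inequality are:
  (0, 0)
  (0, 7/2)
  (7/3, 0)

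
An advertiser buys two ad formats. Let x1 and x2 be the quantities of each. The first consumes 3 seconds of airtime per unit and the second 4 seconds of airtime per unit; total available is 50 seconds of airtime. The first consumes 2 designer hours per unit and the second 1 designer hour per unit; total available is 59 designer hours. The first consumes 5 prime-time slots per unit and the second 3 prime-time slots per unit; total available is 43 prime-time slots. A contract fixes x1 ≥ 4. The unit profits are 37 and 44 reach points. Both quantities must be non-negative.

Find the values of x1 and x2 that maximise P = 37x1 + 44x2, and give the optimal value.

Feasible corners and P = 37x1 + 44x2:
  (43/5, 0) → P = 1591/5
  (4, 0) → P = 148
  (4, 23/3) → P = 1456/3

The optimum lies where 5x1 + 3x2 = 43 and x1 = 4.
Solving simultaneously gives x1 = 4, x2 = 23/3.

x1 = 4, x2 = 23/3, maximum P = 1456/3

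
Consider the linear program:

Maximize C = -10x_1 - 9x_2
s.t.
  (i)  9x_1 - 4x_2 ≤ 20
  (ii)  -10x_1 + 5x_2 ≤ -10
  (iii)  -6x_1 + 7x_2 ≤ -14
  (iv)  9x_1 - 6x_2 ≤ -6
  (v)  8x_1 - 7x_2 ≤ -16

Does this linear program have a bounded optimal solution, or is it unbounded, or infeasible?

infeasible

The boundaries 9x_1 - 4x_2 = 20 and -10x_1 + 5x_2 = -10 meet at (12, 22), but that point violates -6x_1 + 7x_2 ≤ -14. Every candidate vertex is excluded by some other constraint, so the feasible region is empty.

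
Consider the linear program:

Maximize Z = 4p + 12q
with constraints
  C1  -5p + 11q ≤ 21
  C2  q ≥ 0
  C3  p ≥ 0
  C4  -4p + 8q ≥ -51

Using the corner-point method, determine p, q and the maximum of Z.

p = 729/4, q = 339/4, maximum Z = 1746

Extreme points and Z = 4p + 12q:
  (0, 21/11) → Z = 252/11
  (729/4, 339/4) → Z = 1746
  (0, 0) → Z = 0
  (51/4, 0) → Z = 51

The optimum lies where -5p + 11q = 21 and -4p + 8q = -51.
Solving simultaneously gives p = 729/4, q = 339/4.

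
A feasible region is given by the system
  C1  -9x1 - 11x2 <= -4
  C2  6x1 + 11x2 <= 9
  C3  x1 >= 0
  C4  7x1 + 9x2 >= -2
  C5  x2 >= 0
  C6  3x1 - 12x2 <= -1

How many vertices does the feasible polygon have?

4

Intersecting each pair of boundary lines and keeping only the points that satisfy every inequality leaves:
  (0, 4/11)
  (37/141, 7/47)
  (0, 9/11)
  (97/105, 11/35)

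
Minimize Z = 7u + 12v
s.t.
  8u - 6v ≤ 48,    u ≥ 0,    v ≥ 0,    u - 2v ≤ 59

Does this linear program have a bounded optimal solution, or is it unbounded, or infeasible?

Feasible corners and Z = 7u + 12v:
  (6, 0) → Z = 42
  (0, 0) → Z = 0
The feasible region has finitely many vertices and no improving ray; the minimum is 0 at (0, 0).

bounded optimum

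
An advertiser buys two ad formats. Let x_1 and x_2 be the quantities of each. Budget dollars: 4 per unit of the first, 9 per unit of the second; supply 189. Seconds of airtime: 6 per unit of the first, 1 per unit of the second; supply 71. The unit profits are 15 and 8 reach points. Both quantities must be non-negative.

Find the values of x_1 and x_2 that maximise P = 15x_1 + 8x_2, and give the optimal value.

Extreme points and P = 15x_1 + 8x_2:
  (0, 0) → P = 0
  (0, 21) → P = 168
  (71/6, 0) → P = 355/2
  (9, 17) → P = 271

The optimum lies where 4x_1 + 9x_2 = 189 and 6x_1 + x_2 = 71.
Solving simultaneously gives x_1 = 9, x_2 = 17.

x_1 = 9, x_2 = 17, maximum P = 271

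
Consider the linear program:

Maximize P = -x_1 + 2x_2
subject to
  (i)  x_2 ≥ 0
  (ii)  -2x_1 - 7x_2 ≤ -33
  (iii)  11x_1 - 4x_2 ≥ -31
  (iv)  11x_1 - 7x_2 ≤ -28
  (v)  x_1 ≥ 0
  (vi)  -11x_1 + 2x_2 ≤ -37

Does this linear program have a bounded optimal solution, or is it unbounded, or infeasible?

unbounded

From the feasible point (105/11, 34), moving in the direction (7, 11) keeps every constraint satisfied while P increases without bound.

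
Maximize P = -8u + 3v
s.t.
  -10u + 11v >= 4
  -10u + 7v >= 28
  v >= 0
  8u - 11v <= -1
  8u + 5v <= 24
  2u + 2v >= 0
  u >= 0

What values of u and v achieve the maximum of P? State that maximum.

u = 0, v = 24/5, maximum P = 72/5

Extreme points and P = -8u + 3v:
  (14/53, 232/53) → P = 584/53
  (0, 4) → P = 12
  (0, 24/5) → P = 72/5

The optimum lies where 8u + 5v = 24 and u = 0.
Solving simultaneously gives u = 0, v = 24/5.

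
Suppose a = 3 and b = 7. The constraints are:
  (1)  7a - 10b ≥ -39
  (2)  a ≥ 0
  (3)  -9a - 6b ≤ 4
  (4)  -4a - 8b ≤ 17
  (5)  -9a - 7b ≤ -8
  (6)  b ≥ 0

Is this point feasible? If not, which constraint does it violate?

not feasible — violates (1)

Constraint (1): 7a - 10b = -49, which is not ≥ -39. All other constraints are satisfied.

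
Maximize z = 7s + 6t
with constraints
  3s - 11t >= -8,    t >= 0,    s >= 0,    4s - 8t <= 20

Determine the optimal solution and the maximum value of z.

Corner points and z = 7s + 6t:
  (0, 8/11) → z = 48/11
  (71/5, 23/5) → z = 127
  (0, 0) → z = 0
  (5, 0) → z = 35

The optimum lies where 3s - 11t = -8 and 4s - 8t = 20.
Solving simultaneously gives s = 71/5, t = 23/5.

s = 71/5, t = 23/5, maximum z = 127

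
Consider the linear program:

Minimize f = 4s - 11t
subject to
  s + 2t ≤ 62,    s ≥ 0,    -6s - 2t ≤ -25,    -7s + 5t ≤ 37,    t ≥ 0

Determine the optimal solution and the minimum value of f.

s = 236/19, t = 471/19, minimum f = -223

Feasible corners and f = 4s - 11t:
  (236/19, 471/19) → f = -223
  (62, 0) → f = 248
  (51/44, 397/44) → f = -4163/44
  (25/6, 0) → f = 50/3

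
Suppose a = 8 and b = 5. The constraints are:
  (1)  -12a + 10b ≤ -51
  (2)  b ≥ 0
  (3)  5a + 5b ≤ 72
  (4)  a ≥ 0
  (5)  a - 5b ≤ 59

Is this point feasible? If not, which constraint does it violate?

not feasible — violates (1)

Constraint (1): -12a + 10b = -46, which is not ≤ -51. All other constraints are satisfied.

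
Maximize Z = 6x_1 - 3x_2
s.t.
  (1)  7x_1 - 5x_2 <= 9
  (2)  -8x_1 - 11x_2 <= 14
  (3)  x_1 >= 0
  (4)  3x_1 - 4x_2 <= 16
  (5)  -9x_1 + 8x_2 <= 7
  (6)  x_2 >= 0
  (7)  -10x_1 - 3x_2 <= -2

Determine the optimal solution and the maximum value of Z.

x_1 = 107/11, x_2 = 130/11, maximum Z = 252/11

Vertices and Z = 6x_1 - 3x_2:
  (107/11, 130/11) → Z = 252/11
  (9/7, 0) → Z = 54/7
  (0, 7/8) → Z = -21/8
  (0, 2/3) → Z = -2
  (1/5, 0) → Z = 6/5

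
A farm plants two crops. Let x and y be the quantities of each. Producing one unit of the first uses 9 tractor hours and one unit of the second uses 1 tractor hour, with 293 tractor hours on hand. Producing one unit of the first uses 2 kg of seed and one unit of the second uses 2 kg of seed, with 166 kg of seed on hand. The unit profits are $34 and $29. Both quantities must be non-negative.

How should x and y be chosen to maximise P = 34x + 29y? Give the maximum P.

Feasible corners and P = 34x + 29y:
  (0, 0) → P = 0
  (0, 83) → P = 2407
  (293/9, 0) → P = 9962/9
  (105/4, 227/4) → P = 10153/4

The optimum lies where 9x + y = 293 and 2x + 2y = 166.
Solving simultaneously gives x = 105/4, y = 227/4.

x = 105/4, y = 227/4, maximum P = 10153/4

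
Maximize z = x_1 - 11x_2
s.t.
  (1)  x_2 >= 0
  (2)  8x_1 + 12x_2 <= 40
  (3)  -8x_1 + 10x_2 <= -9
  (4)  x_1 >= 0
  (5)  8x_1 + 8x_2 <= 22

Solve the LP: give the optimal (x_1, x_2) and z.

x_1 = 11/4, x_2 = 0, maximum z = 11/4

Feasible corners and z = x_1 - 11x_2:
  (9/8, 0) → z = 9/8
  (11/4, 0) → z = 11/4
  (73/36, 13/18) → z = -71/12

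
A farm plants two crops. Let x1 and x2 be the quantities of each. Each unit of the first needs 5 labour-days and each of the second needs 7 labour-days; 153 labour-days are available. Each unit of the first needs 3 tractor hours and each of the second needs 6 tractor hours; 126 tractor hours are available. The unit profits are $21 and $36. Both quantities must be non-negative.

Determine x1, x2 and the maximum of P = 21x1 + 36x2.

Corner points and P = 21x1 + 36x2:
  (0, 0) → P = 0
  (0, 21) → P = 756
  (153/5, 0) → P = 3213/5
  (4, 19) → P = 768

x1 = 4, x2 = 19, maximum P = 768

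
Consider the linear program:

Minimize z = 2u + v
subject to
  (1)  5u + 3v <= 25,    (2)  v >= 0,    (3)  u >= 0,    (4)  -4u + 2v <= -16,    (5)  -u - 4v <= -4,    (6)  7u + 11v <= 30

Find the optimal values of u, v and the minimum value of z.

u = 4, v = 0, minimum z = 8

Corner points and z = 2u + v:
  (4, 0) → z = 8
  (30/7, 0) → z = 60/7
  (118/29, 4/29) → z = 240/29

The binding constraints are v = 0 and -4u + 2v = -16.
Solving simultaneously gives u = 4, v = 0.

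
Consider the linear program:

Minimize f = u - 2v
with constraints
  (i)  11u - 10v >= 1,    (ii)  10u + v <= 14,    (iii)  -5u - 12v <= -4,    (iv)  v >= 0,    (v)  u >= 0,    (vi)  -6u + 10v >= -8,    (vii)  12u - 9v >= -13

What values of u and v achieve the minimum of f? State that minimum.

Extreme points and f = u - 2v:
  (47/37, 48/37) → f = -49/37
  (2/7, 3/14) → f = -1/7
  (74/53, 2/53) → f = 70/53
  (4/5, 0) → f = 4/5
  (4/3, 0) → f = 4/3

At the optimal vertex, 11u - 10v = 1 and 10u + v = 14.
Solving simultaneously gives u = 47/37, v = 48/37.

u = 47/37, v = 48/37, minimum f = -49/37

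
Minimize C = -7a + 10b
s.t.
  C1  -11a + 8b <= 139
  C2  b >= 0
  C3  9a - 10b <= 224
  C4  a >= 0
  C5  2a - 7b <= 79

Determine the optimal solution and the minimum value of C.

The feasible region is unbounded (it extends along (10, 9), (8, 11)), but C strictly increases along every unbounded feasible direction, so there is no improving ray and the minimum is attained at a vertex.

The binding constraints are b = 0 and 9a - 10b = 224.
Solving simultaneously gives a = 224/9, b = 0.

a = 224/9, b = 0, minimum C = -1568/9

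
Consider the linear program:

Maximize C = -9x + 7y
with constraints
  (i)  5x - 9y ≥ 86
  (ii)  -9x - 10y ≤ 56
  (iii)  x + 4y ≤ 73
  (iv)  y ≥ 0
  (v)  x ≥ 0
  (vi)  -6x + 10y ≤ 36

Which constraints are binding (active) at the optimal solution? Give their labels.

Vertices and C = -9x + 7y:
  (1001/29, 279/29) → C = -7056/29
  (86/5, 0) → C = -774/5
  (73, 0) → C = -657

The maximum is at (86/5, 0). Substituting into each constraint, equality holds for (i) and (iv); the remaining constraints have slack.

(i) and (iv)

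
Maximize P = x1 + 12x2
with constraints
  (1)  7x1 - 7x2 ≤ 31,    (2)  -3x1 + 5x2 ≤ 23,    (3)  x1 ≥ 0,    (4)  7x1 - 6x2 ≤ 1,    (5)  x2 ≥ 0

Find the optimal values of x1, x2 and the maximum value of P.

x1 = 143/17, x2 = 164/17, maximum P = 2111/17

Extreme points and P = x1 + 12x2:
  (0, 23/5) → P = 276/5
  (143/17, 164/17) → P = 2111/17
  (0, 0) → P = 0
  (1/7, 0) → P = 1/7

The optimum lies where -3x1 + 5x2 = 23 and 7x1 - 6x2 = 1.
Solving simultaneously gives x1 = 143/17, x2 = 164/17.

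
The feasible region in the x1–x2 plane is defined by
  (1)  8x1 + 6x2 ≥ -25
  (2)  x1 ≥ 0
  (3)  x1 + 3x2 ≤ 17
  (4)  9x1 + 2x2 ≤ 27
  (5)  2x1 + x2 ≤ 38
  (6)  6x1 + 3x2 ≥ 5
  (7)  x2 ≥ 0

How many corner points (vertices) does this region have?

Intersecting each pair of boundary lines and keeping only the points that satisfy every inequality leaves:
  (0, 17/3)
  (0, 5/3)
  (47/25, 126/25)
  (3, 0)
  (5/6, 0)

5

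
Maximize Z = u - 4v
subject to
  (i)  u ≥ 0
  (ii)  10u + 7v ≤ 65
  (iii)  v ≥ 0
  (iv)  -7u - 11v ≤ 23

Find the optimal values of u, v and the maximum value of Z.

u = 13/2, v = 0, maximum Z = 13/2

Corner points and Z = u - 4v:
  (0, 65/7) → Z = -260/7
  (0, 0) → Z = 0
  (13/2, 0) → Z = 13/2

At the optimal vertex, 10u + 7v = 65 and v = 0.
Solving simultaneously gives u = 13/2, v = 0.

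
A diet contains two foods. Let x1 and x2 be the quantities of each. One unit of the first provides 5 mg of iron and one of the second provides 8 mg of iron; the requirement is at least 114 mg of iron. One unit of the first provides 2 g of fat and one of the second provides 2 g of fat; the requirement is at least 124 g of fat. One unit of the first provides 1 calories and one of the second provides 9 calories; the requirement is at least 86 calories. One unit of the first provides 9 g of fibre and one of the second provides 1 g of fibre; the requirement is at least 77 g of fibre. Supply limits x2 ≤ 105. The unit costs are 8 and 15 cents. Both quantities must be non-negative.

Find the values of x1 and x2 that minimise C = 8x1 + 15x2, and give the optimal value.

x1 = 59, x2 = 3, minimum C = 517

Corner points and C = 8x1 + 15x2:
  (0, 77) → C = 1155
  (0, 105) → C = 1575
  (86, 0) → C = 688
  (59, 3) → C = 517
  (15/8, 481/8) → C = 7335/8
The feasible region is unbounded (it extends along (1, 0)), but C strictly increases along every unbounded feasible direction, so there is no improving ray and the minimum is attained at a vertex.

At the optimal vertex, 2x1 + 2x2 = 124 and x1 + 9x2 = 86.
Solving simultaneously gives x1 = 59, x2 = 3.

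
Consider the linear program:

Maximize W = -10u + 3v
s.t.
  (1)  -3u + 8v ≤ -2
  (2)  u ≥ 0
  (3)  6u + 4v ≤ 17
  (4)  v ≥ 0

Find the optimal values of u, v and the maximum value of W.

Extreme points and W = -10u + 3v:
  (12/5, 13/20) → W = -441/20
  (2/3, 0) → W = -20/3
  (17/6, 0) → W = -85/3

u = 2/3, v = 0, maximum W = -20/3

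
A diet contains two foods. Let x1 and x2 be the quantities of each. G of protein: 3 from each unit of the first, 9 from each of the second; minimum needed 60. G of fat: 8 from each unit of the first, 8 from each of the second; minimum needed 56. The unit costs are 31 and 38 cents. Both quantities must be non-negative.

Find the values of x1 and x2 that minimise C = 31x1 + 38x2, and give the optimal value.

Vertices and C = 31x1 + 38x2:
  (0, 7) → C = 266
  (20, 0) → C = 620
  (1/2, 13/2) → C = 525/2
The feasible region is unbounded (it extends along (0, 1), (1, 0)), but C strictly increases along every unbounded feasible direction, so there is no improving ray and the minimum is attained at a vertex.

x1 = 1/2, x2 = 13/2, minimum C = 525/2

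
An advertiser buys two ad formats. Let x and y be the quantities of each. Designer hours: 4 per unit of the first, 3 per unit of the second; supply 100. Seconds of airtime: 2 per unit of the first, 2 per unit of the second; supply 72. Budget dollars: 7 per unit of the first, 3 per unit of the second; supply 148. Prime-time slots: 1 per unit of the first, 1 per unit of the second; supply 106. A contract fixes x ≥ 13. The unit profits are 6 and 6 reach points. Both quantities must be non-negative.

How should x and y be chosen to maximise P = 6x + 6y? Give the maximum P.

x = 13, y = 16, maximum P = 174

Vertices and P = 6x + 6y:
  (148/7, 0) → P = 888/7
  (13, 0) → P = 78
  (16, 12) → P = 168
  (13, 16) → P = 174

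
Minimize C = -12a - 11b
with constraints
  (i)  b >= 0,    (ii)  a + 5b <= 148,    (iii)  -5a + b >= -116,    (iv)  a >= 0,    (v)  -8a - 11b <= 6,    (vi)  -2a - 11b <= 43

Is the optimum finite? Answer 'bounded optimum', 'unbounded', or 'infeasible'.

bounded optimum

Feasible corners and C = -12a - 11b:
  (116/5, 0) → C = -1392/5
  (0, 0) → C = 0
  (28, 24) → C = -600
  (0, 148/5) → C = -1628/5
The feasible region has finitely many vertices and no improving ray; the minimum is -600 at (28, 24).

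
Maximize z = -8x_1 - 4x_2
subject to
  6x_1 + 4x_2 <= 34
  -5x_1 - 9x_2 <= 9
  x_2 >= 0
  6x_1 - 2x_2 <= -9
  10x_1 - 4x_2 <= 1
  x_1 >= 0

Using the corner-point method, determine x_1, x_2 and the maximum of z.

Corner points and z = -8x_1 - 4x_2:
  (8/9, 43/6) → z = -322/9
  (0, 17/2) → z = -34
  (0, 9/2) → z = -18

At the optimal vertex, 6x_1 - 2x_2 = -9 and x_1 = 0.
Solving simultaneously gives x_1 = 0, x_2 = 9/2.

x_1 = 0, x_2 = 9/2, maximum z = -18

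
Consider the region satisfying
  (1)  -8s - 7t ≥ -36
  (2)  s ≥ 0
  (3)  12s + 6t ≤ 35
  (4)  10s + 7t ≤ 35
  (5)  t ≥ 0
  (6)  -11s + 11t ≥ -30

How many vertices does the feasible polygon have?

5

The feasible vertices (each the meet of two boundaries and inside every other half-plane) are:
  (0, 5)
  (0, 0)
  (35/24, 35/12)
  (565/198, 25/198)
  (30/11, 0)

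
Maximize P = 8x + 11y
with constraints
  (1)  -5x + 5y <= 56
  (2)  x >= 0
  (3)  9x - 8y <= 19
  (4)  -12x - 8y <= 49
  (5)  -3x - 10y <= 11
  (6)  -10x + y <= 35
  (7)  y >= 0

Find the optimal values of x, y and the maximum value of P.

x = 543/5, y = 599/5, maximum P = 10933/5

Vertices and P = 8x + 11y:
  (0, 56/5) → P = 616/5
  (543/5, 599/5) → P = 10933/5
  (0, 0) → P = 0
  (19/9, 0) → P = 152/9

At the optimal vertex, -5x + 5y = 56 and 9x - 8y = 19.
Solving simultaneously gives x = 543/5, y = 599/5.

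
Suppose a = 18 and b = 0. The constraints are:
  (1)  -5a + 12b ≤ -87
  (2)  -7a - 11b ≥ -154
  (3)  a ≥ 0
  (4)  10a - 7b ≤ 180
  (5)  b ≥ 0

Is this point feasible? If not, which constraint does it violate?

feasible

(1): -90 ≤ -87 ✓
(2): -126 ≥ -154 ✓
(3): 18 ≥ 0 ✓
(4): 180 ≤ 180 ✓
(5): 0 ≥ 0 ✓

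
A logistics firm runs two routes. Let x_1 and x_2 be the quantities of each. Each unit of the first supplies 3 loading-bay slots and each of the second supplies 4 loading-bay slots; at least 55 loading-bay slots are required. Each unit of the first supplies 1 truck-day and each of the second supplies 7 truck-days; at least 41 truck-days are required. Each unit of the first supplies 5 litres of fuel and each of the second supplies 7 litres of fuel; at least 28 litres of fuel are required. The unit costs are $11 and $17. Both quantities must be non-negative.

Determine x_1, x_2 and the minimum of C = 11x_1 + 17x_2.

x_1 = 13, x_2 = 4, minimum C = 211

Extreme points and C = 11x_1 + 17x_2:
  (0, 55/4) → C = 935/4
  (41, 0) → C = 451
  (13, 4) → C = 211
The feasible region is unbounded (it extends along (0, 1), (1, 0)), but C strictly increases along every unbounded feasible direction, so there is no improving ray and the minimum is attained at a vertex.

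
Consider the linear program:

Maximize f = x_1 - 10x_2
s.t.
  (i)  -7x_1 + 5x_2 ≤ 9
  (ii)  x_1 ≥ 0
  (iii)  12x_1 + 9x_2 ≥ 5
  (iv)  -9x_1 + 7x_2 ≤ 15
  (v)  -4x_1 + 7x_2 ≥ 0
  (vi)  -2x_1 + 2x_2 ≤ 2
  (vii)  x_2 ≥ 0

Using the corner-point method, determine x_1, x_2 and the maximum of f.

x_1 = 7/24, x_2 = 1/6, maximum f = -11/8

Vertices and f = x_1 - 10x_2:
  (0, 5/9) → f = -50/9
  (0, 1) → f = -10
  (7/24, 1/6) → f = -11/8
The feasible region is unbounded (it extends along (7, 4), (1, 1)), but f strictly decreases along every unbounded feasible direction, so there is no improving ray and the maximum is attained at a vertex.

The optimum lies where 12x_1 + 9x_2 = 5 and -4x_1 + 7x_2 = 0.
Solving simultaneously gives x_1 = 7/24, x_2 = 1/6.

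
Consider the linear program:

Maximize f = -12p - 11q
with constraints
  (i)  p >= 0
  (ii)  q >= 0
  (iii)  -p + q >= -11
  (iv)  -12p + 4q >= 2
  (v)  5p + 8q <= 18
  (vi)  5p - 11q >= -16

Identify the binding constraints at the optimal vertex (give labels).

(i) and (iv)

Feasible corners and f = -12p - 11q:
  (0, 1/2) → f = -11/2
  (0, 16/11) → f = -16
  (3/8, 13/8) → f = -179/8

The maximum is at (0, 1/2). Substituting into each constraint, equality holds for (i) and (iv); the remaining constraints have slack.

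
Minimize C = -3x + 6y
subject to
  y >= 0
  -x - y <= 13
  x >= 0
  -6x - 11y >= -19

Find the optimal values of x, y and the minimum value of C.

Extreme points and C = -3x + 6y:
  (0, 0) → C = 0
  (19/6, 0) → C = -19/2
  (0, 19/11) → C = 114/11

At the optimal vertex, y = 0 and -6x - 11y = -19.
Solving simultaneously gives x = 19/6, y = 0.

x = 19/6, y = 0, minimum C = -19/2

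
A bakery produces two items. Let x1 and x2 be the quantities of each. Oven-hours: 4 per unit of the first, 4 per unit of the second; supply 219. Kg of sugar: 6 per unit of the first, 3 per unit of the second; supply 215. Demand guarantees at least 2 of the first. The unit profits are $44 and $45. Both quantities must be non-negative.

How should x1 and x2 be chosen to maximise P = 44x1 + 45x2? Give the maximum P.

x1 = 2, x2 = 211/4, maximum P = 9847/4

Extreme points and P = 44x1 + 45x2:
  (215/6, 0) → P = 4730/3
  (2, 0) → P = 88
  (203/12, 227/6) → P = 14681/6
  (2, 211/4) → P = 9847/4

At the optimal vertex, 4x1 + 4x2 = 219 and x1 = 2.
Solving simultaneously gives x1 = 2, x2 = 211/4.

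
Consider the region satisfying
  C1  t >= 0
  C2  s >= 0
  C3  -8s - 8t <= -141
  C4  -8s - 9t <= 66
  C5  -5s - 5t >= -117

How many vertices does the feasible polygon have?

4

The feasible vertices (each the meet of two boundaries and inside every other half-plane) are:
  (141/8, 0)
  (117/5, 0)
  (0, 141/8)
  (0, 117/5)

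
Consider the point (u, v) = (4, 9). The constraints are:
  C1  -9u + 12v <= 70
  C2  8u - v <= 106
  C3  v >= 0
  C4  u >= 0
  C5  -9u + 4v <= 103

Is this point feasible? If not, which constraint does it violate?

not feasible — violates C1

Constraint C1: -9u + 12v = 72, which is not ≤ 70. All other constraints are satisfied.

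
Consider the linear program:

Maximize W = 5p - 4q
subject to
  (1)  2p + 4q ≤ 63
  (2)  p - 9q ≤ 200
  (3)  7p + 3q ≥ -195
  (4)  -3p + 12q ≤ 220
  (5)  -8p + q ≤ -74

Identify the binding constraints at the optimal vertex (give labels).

Vertices and W = 5p - 4q:
  (1367/22, -337/22) → W = 8183/22
  (359/34, 178/17) → W = 371/34
  (466/71, -1526/71) → W = 8434/71

The maximum is at (1367/22, -337/22). Substituting into each constraint, equality holds for (1) and (2); the remaining constraints have slack.

(1) and (2)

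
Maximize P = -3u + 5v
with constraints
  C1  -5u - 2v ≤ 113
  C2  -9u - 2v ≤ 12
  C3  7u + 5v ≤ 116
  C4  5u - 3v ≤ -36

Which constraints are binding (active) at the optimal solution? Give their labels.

C2 and C3

Vertices and P = -3u + 5v:
  (-292/31, 1128/31) → P = 6516/31
  (-108/37, 264/37) → P = 1644/37
  (84/23, 416/23) → P = 1828/23

The maximum is at (-292/31, 1128/31). Substituting into each constraint, equality holds for C2 and C3; the remaining constraints have slack.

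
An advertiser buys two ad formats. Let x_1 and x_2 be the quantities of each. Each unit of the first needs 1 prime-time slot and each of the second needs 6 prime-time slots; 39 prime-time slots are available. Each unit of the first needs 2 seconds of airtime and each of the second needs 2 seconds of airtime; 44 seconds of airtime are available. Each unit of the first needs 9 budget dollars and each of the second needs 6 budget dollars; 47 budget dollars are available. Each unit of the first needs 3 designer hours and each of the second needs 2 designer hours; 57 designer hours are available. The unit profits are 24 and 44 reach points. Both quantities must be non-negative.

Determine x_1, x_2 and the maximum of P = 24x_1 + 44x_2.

x_1 = 1, x_2 = 19/3, maximum P = 908/3

Extreme points and P = 24x_1 + 44x_2:
  (0, 0) → P = 0
  (0, 13/2) → P = 286
  (47/9, 0) → P = 376/3
  (1, 19/3) → P = 908/3

The optimum lies where x_1 + 6x_2 = 39 and 9x_1 + 6x_2 = 47.
Solving simultaneously gives x_1 = 1, x_2 = 19/3.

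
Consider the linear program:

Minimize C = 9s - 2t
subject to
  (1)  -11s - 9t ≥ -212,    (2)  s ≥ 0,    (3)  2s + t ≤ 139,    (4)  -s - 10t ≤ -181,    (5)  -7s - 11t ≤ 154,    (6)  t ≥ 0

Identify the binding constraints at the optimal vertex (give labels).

Extreme points and C = 9s - 2t:
  (0, 212/9) → C = -424/9
  (491/101, 1779/101) → C = 861/101
  (0, 181/10) → C = -181/5

The minimum is at (0, 212/9). Substituting into each constraint, equality holds for (1) and (2); the remaining constraints have slack.

(1) and (2)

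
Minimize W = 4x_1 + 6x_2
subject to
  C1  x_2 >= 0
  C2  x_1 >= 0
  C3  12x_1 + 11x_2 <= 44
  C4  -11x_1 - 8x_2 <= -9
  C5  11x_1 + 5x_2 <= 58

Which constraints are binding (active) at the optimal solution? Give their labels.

Feasible corners and W = 4x_1 + 6x_2:
  (11/3, 0) → W = 44/3
  (9/11, 0) → W = 36/11
  (0, 4) → W = 24
  (0, 9/8) → W = 27/4

The minimum is at (9/11, 0). Substituting into each constraint, equality holds for C1 and C4; the remaining constraints have slack.

C1 and C4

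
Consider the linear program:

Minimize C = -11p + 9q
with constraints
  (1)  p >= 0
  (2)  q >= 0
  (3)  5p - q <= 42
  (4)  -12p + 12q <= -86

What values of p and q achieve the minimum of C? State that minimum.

Extreme points and C = -11p + 9q:
  (42/5, 0) → C = -462/5
  (43/6, 0) → C = -473/6
  (209/24, 37/24) → C = -983/12

The binding constraints are q = 0 and 5p - q = 42.
Solving simultaneously gives p = 42/5, q = 0.

p = 42/5, q = 0, minimum C = -462/5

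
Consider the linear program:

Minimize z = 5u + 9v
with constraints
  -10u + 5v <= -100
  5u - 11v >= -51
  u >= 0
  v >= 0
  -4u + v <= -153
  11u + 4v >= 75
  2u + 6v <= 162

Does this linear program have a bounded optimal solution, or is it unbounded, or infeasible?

bounded optimum

Feasible corners and z = 5u + 9v:
  (153/4, 0) → z = 765/4
  (81, 0) → z = 405
  (540/13, 171/13) → z = 4239/13
The feasible region has finitely many vertices and no improving ray; the minimum is 765/4 at (153/4, 0).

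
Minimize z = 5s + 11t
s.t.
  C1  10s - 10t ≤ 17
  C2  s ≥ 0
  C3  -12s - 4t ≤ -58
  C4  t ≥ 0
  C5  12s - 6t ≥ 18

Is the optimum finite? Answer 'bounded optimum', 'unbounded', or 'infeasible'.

Corner points and z = 5s + 11t:
  (81/20, 47/20) → z = 461/10
  (7/2, 4) → z = 123/2
The feasible region has finitely many vertices and no improving ray; the minimum is 461/10 at (81/20, 47/20).

bounded optimum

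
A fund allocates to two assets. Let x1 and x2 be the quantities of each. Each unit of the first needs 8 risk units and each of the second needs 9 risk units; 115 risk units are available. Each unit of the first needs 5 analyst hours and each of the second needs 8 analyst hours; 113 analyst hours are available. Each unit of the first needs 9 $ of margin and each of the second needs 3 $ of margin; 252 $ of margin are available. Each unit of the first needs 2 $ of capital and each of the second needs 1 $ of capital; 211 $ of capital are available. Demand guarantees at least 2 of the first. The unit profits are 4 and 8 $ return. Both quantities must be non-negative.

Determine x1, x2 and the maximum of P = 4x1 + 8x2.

x1 = 2, x2 = 11, maximum P = 96

Feasible corners and P = 4x1 + 8x2:
  (115/8, 0) → P = 115/2
  (2, 0) → P = 8
  (2, 11) → P = 96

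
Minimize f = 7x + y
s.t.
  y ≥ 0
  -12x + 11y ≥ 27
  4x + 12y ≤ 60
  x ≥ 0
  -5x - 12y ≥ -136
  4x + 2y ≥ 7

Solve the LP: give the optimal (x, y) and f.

x = 0, y = 7/2, minimum f = 7/2

Feasible corners and f = 7x + y:
  (84/47, 207/47) → f = 795/47
  (23/68, 48/17) → f = 353/68
  (0, 5) → f = 5
  (0, 7/2) → f = 7/2

The binding constraints are x = 0 and 4x + 2y = 7.
Solving simultaneously gives x = 0, y = 7/2.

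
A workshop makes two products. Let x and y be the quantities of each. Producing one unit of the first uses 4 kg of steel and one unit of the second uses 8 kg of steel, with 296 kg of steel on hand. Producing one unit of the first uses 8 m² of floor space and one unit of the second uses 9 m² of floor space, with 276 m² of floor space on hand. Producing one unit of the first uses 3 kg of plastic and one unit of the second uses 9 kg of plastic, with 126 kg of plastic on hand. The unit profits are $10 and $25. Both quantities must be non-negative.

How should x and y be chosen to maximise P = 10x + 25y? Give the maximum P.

x = 30, y = 4, maximum P = 400

Feasible corners and P = 10x + 25y:
  (0, 0) → P = 0
  (0, 14) → P = 350
  (69/2, 0) → P = 345
  (30, 4) → P = 400

The optimum lies where 8x + 9y = 276 and 3x + 9y = 126.
Solving simultaneously gives x = 30, y = 4.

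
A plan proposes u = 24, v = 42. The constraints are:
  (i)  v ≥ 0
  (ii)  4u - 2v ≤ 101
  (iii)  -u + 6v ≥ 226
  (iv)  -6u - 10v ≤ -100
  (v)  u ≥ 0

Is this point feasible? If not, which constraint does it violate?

feasible

(i): 42 ≥ 0 ✓
(ii): 12 ≤ 101 ✓
(iii): 228 ≥ 226 ✓
(iv): -564 ≤ -100 ✓
(v): 24 ≥ 0 ✓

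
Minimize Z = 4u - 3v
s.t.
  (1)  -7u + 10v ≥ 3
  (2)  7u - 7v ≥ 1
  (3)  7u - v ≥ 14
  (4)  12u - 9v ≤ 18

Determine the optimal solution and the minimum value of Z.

Feasible corners and Z = 4u - 3v:
  (143/63, 17/9) → Z = 215/63
  (69/19, 54/19) → Z = 6
  (97/42, 13/6) → Z = 115/42
  (39/7, 38/7) → Z = 6

The binding constraints are 7u - 7v = 1 and 7u - v = 14.
Solving simultaneously gives u = 97/42, v = 13/6.

u = 97/42, v = 13/6, minimum Z = 115/42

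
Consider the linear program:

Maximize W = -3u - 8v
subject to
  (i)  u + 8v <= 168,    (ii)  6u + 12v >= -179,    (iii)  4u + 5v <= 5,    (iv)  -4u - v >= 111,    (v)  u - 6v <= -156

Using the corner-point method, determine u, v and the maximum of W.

Feasible corners and W = -3u - 8v:
  (-862/9, 1187/36) → W = 212/9
  (-1056/31, 783/31) → W = -3096/31
  (-491/8, 757/48) → W = 1391/24
  (-822/25, 513/25) → W = -1638/25

u = -491/8, v = 757/48, maximum W = 1391/24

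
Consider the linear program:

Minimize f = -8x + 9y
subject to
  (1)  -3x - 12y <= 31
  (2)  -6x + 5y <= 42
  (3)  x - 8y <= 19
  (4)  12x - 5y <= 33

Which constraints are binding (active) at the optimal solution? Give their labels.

Extreme points and f = -8x + 9y:
  (-659/87, -20/29) → f = 4732/87
  (-5/9, -22/9) → f = -158/9
  (25/2, 117/5) → f = 553/5
  (13/7, -15/7) → f = -239/7

The minimum is at (13/7, -15/7). Substituting into each constraint, equality holds for (3) and (4); the remaining constraints have slack.

(3) and (4)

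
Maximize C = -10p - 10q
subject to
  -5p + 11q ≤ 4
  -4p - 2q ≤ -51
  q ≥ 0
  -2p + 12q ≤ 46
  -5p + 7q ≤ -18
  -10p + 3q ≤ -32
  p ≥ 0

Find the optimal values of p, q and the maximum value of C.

Extreme points and C = -10p - 10q:
  (229/19, 111/19) → C = -3400/19
  (113/10, 11/2) → C = -168
  (51/4, 0) → C = -255/2
  (393/38, 183/38) → C = -2880/19
The feasible region is unbounded (it extends along (6, 1), (1, 0)), but C strictly decreases along every unbounded feasible direction, so there is no improving ray and the maximum is attained at a vertex.

p = 51/4, q = 0, maximum C = -255/2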